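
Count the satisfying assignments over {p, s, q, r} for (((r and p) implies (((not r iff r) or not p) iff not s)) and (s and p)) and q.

Initial set: {((((r and p) implies (((not r iff r) or not p) iff not s)) and (s and p)) and q)}.
((((r and p) implies (((not r iff r) or not p) iff not s)) and (s and p)) and q): α-rule — add (((r and p) implies (((not r iff r) or not p) iff not s)) and (s and p)), q.
(((r and p) implies (((not r iff r) or not p) iff not s)) and (s and p)): α-rule — add ((r and p) implies (((not r iff r) or not p) iff not s)), (s and p).
(s and p): α-rule — add s, p.
((r and p) implies (((not r iff r) or not p) iff not s)): β-rule — branch into not (r and p)  //  (((not r iff r) or not p) iff not s).
  branch 1 (add not (r and p)):
    not (r and p): β-rule — branch into not r  //  not p.
      branch 1.1 (add not r):
        ○ open, literals {p=T, q=T, r=F, s=T}.
      branch 1.2 (add not p):
        × closes — contains both p and not p.
  branch 2 (add (((not r iff r) or not p) iff not s)):
    (((not r iff r) or not p) iff not s): β-rule — branch into ((not r iff r) or not p), not s  //  not ((not r iff r) or not p), not not s.
      branch 2.1 (add ((not r iff r) or not p), not s):
        × closes — contains both s and not s.
      branch 2.2 (add not ((not r iff r) or not p), not not s):
        not ((not r iff r) or not p): α-rule — add not (not r iff r), not not p.
        not (not r iff r): β-rule — branch into not r, not r  //  not not r, r.
          branch 2.2.1 (add not r, not r):
            ○ open, literals {p=T, q=T, r=F, s=T}.
          branch 2.2.2 (add not not r, r):
            ○ open, literals {p=T, q=T, r=T, s=T}.
2 branches closed, 3 open.
Each open branch fixes some atoms; the unmentioned ones are free. Counting distinct full assignments: branch {p=T, q=T, r=F, s=T} (none free) contributes 1 new; branch {p=T, q=T, r=F, s=T} (none free) contributes 0 new; branch {p=T, q=T, r=T, s=T} (none free) contributes 1 new. Total: 2.

2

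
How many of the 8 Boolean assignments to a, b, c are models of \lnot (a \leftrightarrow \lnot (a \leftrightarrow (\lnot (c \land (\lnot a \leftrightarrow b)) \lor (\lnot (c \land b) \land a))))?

7

Initial set: {\lnot (a \leftrightarrow \lnot (a \leftrightarrow (\lnot (c \land (\lnot a \leftrightarrow b)) \lor (\lnot (c \land b) \land a))))}.
\lnot (a \leftrightarrow \lnot (a \leftrightarrow (\lnot (c \land (\lnot a \leftrightarrow b)) \lor (\lnot (c \land b) \land a)))): β-rule — branch into a, \lnot \lnot (a \leftrightarrow (\lnot (c \land (\lnot a \leftrightarrow b)) \lor (\lnot (c \land b) \land a)))  //  \lnot a, \lnot (a \leftrightarrow (\lnot (c \land (\lnot a \leftrightarrow b)) \lor (\lnot (c \land b) \land a))).
  branch 1 (add a, \lnot \lnot (a \leftrightarrow (\lnot (c \land (\lnot a \leftrightarrow b)) \lor (\lnot (c \land b) \land a)))):
    \lnot \lnot (a \leftrightarrow (\lnot (c \land (\lnot a \leftrightarrow b)) \lor (\lnot (c \land b) \land a))): β-rule — branch into a, (\lnot (c \land (\lnot a \leftrightarrow b)) \lor (\lnot (c \land b) \land a))  //  \lnot a, \lnot (\lnot (c \land (\lnot a \leftrightarrow b)) \lor (\lnot (c \land b) \land a)).
      branch 1.1 (add a, (\lnot (c \land (\lnot a \leftrightarrow b)) \lor (\lnot (c \land b) \land a))):
        (\lnot (c \land (\lnot a \leftrightarrow b)) \lor (\lnot (c \land b) \land a)): β-rule — branch into \lnot (c \land (\lnot a \leftrightarrow b))  //  (\lnot (c \land b) \land a).
          branch 1.1.1 (add \lnot (c \land (\lnot a \leftrightarrow b))):
            \lnot (c \land (\lnot a \leftrightarrow b)): β-rule — branch into \lnot c  //  \lnot (\lnot a \leftrightarrow b).
              branch 1.1.1.1 (add \lnot c):
                ○ open, literals {a=1, c=0}.
              branch 1.1.1.2 (add \lnot (\lnot a \leftrightarrow b)):
                \lnot (\lnot a \leftrightarrow b): β-rule — branch into \lnot a, \lnot b  //  \lnot \lnot a, b.
                  branch 1.1.1.2.1 (add \lnot a, \lnot b):
                    × closes — contains both a and \lnot a.
                  branch 1.1.1.2.2 (add \lnot \lnot a, b):
                    ○ open, literals {a=1, b=1}.
          branch 1.1.2 (add (\lnot (c \land b) \land a)):
            (\lnot (c \land b) \land a): α-rule — add \lnot (c \land b), a.
            \lnot (c \land b): β-rule — branch into \lnot c  //  \lnot b.
              branch 1.1.2.1 (add \lnot c):
                ○ open, literals {a=1, c=0}.
              branch 1.1.2.2 (add \lnot b):
                ○ open, literals {a=1, b=0}.
      branch 1.2 (add \lnot a, \lnot (\lnot (c \land (\lnot a \leftrightarrow b)) \lor (\lnot (c \land b) \land a))):
        × closes — contains both a and \lnot a.
  branch 2 (add \lnot a, \lnot (a \leftrightarrow (\lnot (c \land (\lnot a \leftrightarrow b)) \lor (\lnot (c \land b) \land a)))):
    \lnot (a \leftrightarrow (\lnot (c \land (\lnot a \leftrightarrow b)) \lor (\lnot (c \land b) \land a))): β-rule — branch into a, \lnot (\lnot (c \land (\lnot a \leftrightarrow b)) \lor (\lnot (c \land b) \land a))  //  \lnot a, (\lnot (c \land (\lnot a \leftrightarrow b)) \lor (\lnot (c \land b) \land a)).
      branch 2.1 (add a, \lnot (\lnot (c \land (\lnot a \leftrightarrow b)) \lor (\lnot (c \land b) \land a))):
        × closes — contains both a and \lnot a.
      branch 2.2 (add \lnot a, (\lnot (c \land (\lnot a \leftrightarrow b)) \lor (\lnot (c \land b) \land a))):
        (\lnot (c \land (\lnot a \leftrightarrow b)) \lor (\lnot (c \land b) \land a)): β-rule — branch into \lnot (c \land (\lnot a \leftrightarrow b))  //  (\lnot (c \land b) \land a).
          branch 2.2.1 (add \lnot (c \land (\lnot a \leftrightarrow b))):
            \lnot (c \land (\lnot a \leftrightarrow b)): β-rule — branch into \lnot c  //  \lnot (\lnot a \leftrightarrow b).
              branch 2.2.1.1 (add \lnot c):
                ○ open, literals {a=0, c=0}.
              branch 2.2.1.2 (add \lnot (\lnot a \leftrightarrow b)):
                \lnot (\lnot a \leftrightarrow b): β-rule — branch into \lnot a, \lnot b  //  \lnot \lnot a, b.
                  branch 2.2.1.2.1 (add \lnot a, \lnot b):
                    ○ open, literals {a=0, b=0}.
                  branch 2.2.1.2.2 (add \lnot \lnot a, b):
                    × closes — contains both a and \lnot a.
          branch 2.2.2 (add (\lnot (c \land b) \land a)):
            (\lnot (c \land b) \land a): α-rule — add \lnot (c \land b), a.
            × closes — contains both a and \lnot a.
5 branches closed, 6 open.
Each open branch fixes some atoms; the unmentioned ones are free. Counting distinct full assignments: branch {a=1, c=0} (b) contributes 2 new; branch {a=1, b=1} (c) contributes 1 new; branch {a=1, c=0} (b) contributes 0 new; branch {a=1, b=0} (c) contributes 1 new; branch {a=0, c=0} (b) contributes 2 new; branch {a=0, b=0} (c) contributes 1 new. Total: 7.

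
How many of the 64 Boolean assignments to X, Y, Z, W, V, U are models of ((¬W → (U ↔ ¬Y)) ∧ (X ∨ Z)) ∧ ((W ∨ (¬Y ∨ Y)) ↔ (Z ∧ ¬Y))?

Initial set: {T (((¬W → (U ↔ ¬Y)) ∧ (X ∨ Z)) ∧ ((W ∨ (¬Y ∨ Y)) ↔ (Z ∧ ¬Y)))}.
T (((¬W → (U ↔ ¬Y)) ∧ (X ∨ Z)) ∧ ((W ∨ (¬Y ∨ Y)) ↔ (Z ∧ ¬Y))): α-rule — add T ((¬W → (U ↔ ¬Y)) ∧ (X ∨ Z)), T ((W ∨ (¬Y ∨ Y)) ↔ (Z ∧ ¬Y)).
T ((¬W → (U ↔ ¬Y)) ∧ (X ∨ Z)): α-rule — add T (¬W → (U ↔ ¬Y)), T (X ∨ Z).
T ((W ∨ (¬Y ∨ Y)) ↔ (Z ∧ ¬Y)): β-rule — branch into T (W ∨ (¬Y ∨ Y)), T (Z ∧ ¬Y)  //  F (W ∨ (¬Y ∨ Y)), F (Z ∧ ¬Y).
  branch 1 (add T (W ∨ (¬Y ∨ Y)), T (Z ∧ ¬Y)):
    T (Z ∧ ¬Y): α-rule — add T Z, T ¬Y.
    T (¬W → (U ↔ ¬Y)): β-rule — branch into F ¬W  //  T (U ↔ ¬Y).
      branch 1.1 (add F ¬W):
        T (X ∨ Z): β-rule — branch into T X  //  T Z.
          branch 1.1.1 (add T X):
            T (W ∨ (¬Y ∨ Y)): β-rule — branch into T W  //  T (¬Y ∨ Y).
              branch 1.1.1.1 (add T W):
                ○ open, literals {W=true, X=true, Y=false, Z=true}.
              branch 1.1.1.2 (add T (¬Y ∨ Y)):
                T (¬Y ∨ Y): β-rule — branch into T ¬Y  //  T Y.
                  branch 1.1.1.2.1 (add T ¬Y):
                    ○ open, literals {W=true, X=true, Y=false, Z=true}.
                  branch 1.1.1.2.2 (add T Y):
                    × closes — contains both Y and ¬Y.
          branch 1.1.2 (add T Z):
            T (W ∨ (¬Y ∨ Y)): β-rule — branch into T W  //  T (¬Y ∨ Y).
              branch 1.1.2.1 (add T W):
                ○ open, literals {W=true, Y=false, Z=true}.
              branch 1.1.2.2 (add T (¬Y ∨ Y)):
                T (¬Y ∨ Y): β-rule — branch into T ¬Y  //  T Y.
                  branch 1.1.2.2.1 (add T ¬Y):
                    ○ open, literals {W=true, Y=false, Z=true}.
                  branch 1.1.2.2.2 (add T Y):
                    × closes — contains both Y and ¬Y.
      branch 1.2 (add T (U ↔ ¬Y)):
        T (X ∨ Z): β-rule — branch into T X  //  T Z.
          branch 1.2.1 (add T X):
            T (W ∨ (¬Y ∨ Y)): β-rule — branch into T W  //  T (¬Y ∨ Y).
              branch 1.2.1.1 (add T W):
                T (U ↔ ¬Y): β-rule — branch into T U, T ¬Y  //  F U, F ¬Y.
                  branch 1.2.1.1.1 (add T U, T ¬Y):
                    ○ open, literals {U=true, W=true, X=true, Y=false, Z=true}.
                  branch 1.2.1.1.2 (add F U, F ¬Y):
                    × closes — contains both Y and ¬Y.
              branch 1.2.1.2 (add T (¬Y ∨ Y)):
                T (U ↔ ¬Y): β-rule — branch into T U, T ¬Y  //  F U, F ¬Y.
                  branch 1.2.1.2.1 (add T U, T ¬Y):
                    T (¬Y ∨ Y): β-rule — branch into T ¬Y  //  T Y.
                      branch 1.2.1.2.1.1 (add T ¬Y):
                        ○ open, literals {U=true, X=true, Y=false, Z=true}.
                      branch 1.2.1.2.1.2 (add T Y):
                        × closes — contains both Y and ¬Y.
                  branch 1.2.1.2.2 (add F U, F ¬Y):
                    × closes — contains both Y and ¬Y.
          branch 1.2.2 (add T Z):
            T (W ∨ (¬Y ∨ Y)): β-rule — branch into T W  //  T (¬Y ∨ Y).
              branch 1.2.2.1 (add T W):
                T (U ↔ ¬Y): β-rule — branch into T U, T ¬Y  //  F U, F ¬Y.
                  branch 1.2.2.1.1 (add T U, T ¬Y):
                    ○ open, literals {U=true, W=true, Y=false, Z=true}.
                  branch 1.2.2.1.2 (add F U, F ¬Y):
                    × closes — contains both Y and ¬Y.
              branch 1.2.2.2 (add T (¬Y ∨ Y)):
                T (U ↔ ¬Y): β-rule — branch into T U, T ¬Y  //  F U, F ¬Y.
                  branch 1.2.2.2.1 (add T U, T ¬Y):
                    T (¬Y ∨ Y): β-rule — branch into T ¬Y  //  T Y.
                      branch 1.2.2.2.1.1 (add T ¬Y):
                        ○ open, literals {U=true, Y=false, Z=true}.
                      branch 1.2.2.2.1.2 (add T Y):
                        × closes — contains both Y and ¬Y.
                  branch 1.2.2.2.2 (add F U, F ¬Y):
                    × closes — contains both Y and ¬Y.
  branch 2 (add F (W ∨ (¬Y ∨ Y)), F (Z ∧ ¬Y)):
    F (W ∨ (¬Y ∨ Y)): α-rule — add F W, F (¬Y ∨ Y).
    F (¬Y ∨ Y): α-rule — add F ¬Y, F Y.
    × closes — contains both Y and ¬Y.
9 branches closed, 8 open.
Each open branch fixes some atoms; the unmentioned ones are free. Counting distinct full assignments: branch {W=true, X=true, Y=false, Z=true} (V, U) contributes 4 new; branch {W=true, X=true, Y=false, Z=true} (V, U) contributes 0 new; branch {W=true, Y=false, Z=true} (X, V, U) contributes 4 new; branch {W=true, Y=false, Z=true} (X, V, U) contributes 0 new; branch {U=true, W=true, X=true, Y=false, Z=true} (V) contributes 0 new; branch {U=true, X=true, Y=false, Z=true} (W, V) contributes 2 new; branch {U=true, W=true, Y=false, Z=true} (X, V) contributes 0 new; branch {U=true, Y=false, Z=true} (X, W, V) contributes 2 new. Total: 12.

12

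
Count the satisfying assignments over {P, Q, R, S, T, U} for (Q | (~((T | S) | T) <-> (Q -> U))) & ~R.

20

Initial set: {((Q | (~((T | S) | T) <-> (Q -> U))) & ~R)}.
((Q | (~((T | S) | T) <-> (Q -> U))) & ~R): α-rule — add (Q | (~((T | S) | T) <-> (Q -> U))), ~R.
(Q | (~((T | S) | T) <-> (Q -> U))): β-rule — branch into Q  //  (~((T | S) | T) <-> (Q -> U)).
  branch 1 (add Q):
    ○ open, literals {Q=T, R=F}.
  branch 2 (add (~((T | S) | T) <-> (Q -> U))):
    (~((T | S) | T) <-> (Q -> U)): β-rule — branch into ~((T | S) | T), (Q -> U)  //  ~~((T | S) | T), ~(Q -> U).
      branch 2.1 (add ~((T | S) | T), (Q -> U)):
        ~((T | S) | T): α-rule — add ~(T | S), ~T.
        ~(T | S): α-rule — add ~T, ~S.
        (Q -> U): β-rule — branch into ~Q  //  U.
          branch 2.1.1 (add ~Q):
            ○ open, literals {Q=F, R=F, S=F, T=F}.
          branch 2.1.2 (add U):
            ○ open, literals {R=F, S=F, T=F, U=T}.
      branch 2.2 (add ~~((T | S) | T), ~(Q -> U)):
        ~(Q -> U): α-rule — add Q, ~U.
        ~~((T | S) | T): β-rule — branch into (T | S)  //  T.
          branch 2.2.1 (add (T | S)):
            (T | S): β-rule — branch into T  //  S.
              branch 2.2.1.1 (add T):
                ○ open, literals {Q=T, R=F, T=T, U=F}.
              branch 2.2.1.2 (add S):
                ○ open, literals {Q=T, R=F, S=T, U=F}.
          branch 2.2.2 (add T):
            ○ open, literals {Q=T, R=F, T=T, U=F}.
0 branches closed, 6 open.
Each open branch fixes some atoms; the unmentioned ones are free. Counting distinct full assignments: branch {Q=T, R=F} (P, S, T, U) contributes 16 new; branch {Q=F, R=F, S=F, T=F} (P, U) contributes 4 new; branch {R=F, S=F, T=F, U=T} (P, Q) contributes 0 new; branch {Q=T, R=F, T=T, U=F} (P, S) contributes 0 new; branch {Q=T, R=F, S=T, U=F} (P, T) contributes 0 new; branch {Q=T, R=F, T=T, U=F} (P, S) contributes 0 new. Total: 20.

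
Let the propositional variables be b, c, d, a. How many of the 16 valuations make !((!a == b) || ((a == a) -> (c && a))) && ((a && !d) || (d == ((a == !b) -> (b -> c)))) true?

4

Initial set: {(!((!a == b) || ((a == a) -> (c && a))) && ((a && !d) || (d == ((a == !b) -> (b -> c)))))}.
(!((!a == b) || ((a == a) -> (c && a))) && ((a && !d) || (d == ((a == !b) -> (b -> c))))): α-rule — add !((!a == b) || ((a == a) -> (c && a))), ((a && !d) || (d == ((a == !b) -> (b -> c)))).
!((!a == b) || ((a == a) -> (c && a))): α-rule — add !(!a == b), !((a == a) -> (c && a)).
!((a == a) -> (c && a)): α-rule — add (a == a), !(c && a).
((a && !d) || (d == ((a == !b) -> (b -> c)))): β-rule — branch into (a && !d)  //  (d == ((a == !b) -> (b -> c))).
  branch 1 (add (a && !d)):
    (a && !d): α-rule — add a, !d.
    !(!a == b): β-rule — branch into !a, !b  //  !!a, b.
      branch 1.1 (add !a, !b):
        × closes — contains both a and !a.
      branch 1.2 (add !!a, b):
        (a == a): β-rule — branch into a, a  //  !a, !a.
          branch 1.2.1 (add a, a):
            !(c && a): β-rule — branch into !c  //  !a.
              branch 1.2.1.1 (add !c):
                ○ open, literals {a=1, b=1, c=0, d=0}.
              branch 1.2.1.2 (add !a):
                × closes — contains both a and !a.
          branch 1.2.2 (add !a, !a):
            × closes — contains both a and !a.
  branch 2 (add (d == ((a == !b) -> (b -> c)))):
    !(!a == b): β-rule — branch into !a, !b  //  !!a, b.
      branch 2.1 (add !a, !b):
        (a == a): β-rule — branch into a, a  //  !a, !a.
          branch 2.1.1 (add a, a):
            × closes — contains both a and !a.
          branch 2.1.2 (add !a, !a):
            !(c && a): β-rule — branch into !c  //  !a.
              branch 2.1.2.1 (add !c):
                (d == ((a == !b) -> (b -> c))): β-rule — branch into d, ((a == !b) -> (b -> c))  //  !d, !((a == !b) -> (b -> c)).
                  branch 2.1.2.1.1 (add d, ((a == !b) -> (b -> c))):
                    ((a == !b) -> (b -> c)): β-rule — branch into !(a == !b)  //  (b -> c).
                      branch 2.1.2.1.1.1 (add !(a == !b)):
                        !(a == !b): β-rule — branch into a, !!b  //  !a, !b.
                          branch 2.1.2.1.1.1.1 (add a, !!b):
                            × closes — contains both a and !a.
                          branch 2.1.2.1.1.1.2 (add !a, !b):
                            ○ open, literals {a=0, b=0, c=0, d=1}.
                      branch 2.1.2.1.1.2 (add (b -> c)):
                        (b -> c): β-rule — branch into !b  //  c.
                          branch 2.1.2.1.1.2.1 (add !b):
                            ○ open, literals {a=0, b=0, c=0, d=1}.
                          branch 2.1.2.1.1.2.2 (add c):
                            × closes — contains both c and !c.
                  branch 2.1.2.1.2 (add !d, !((a == !b) -> (b -> c))):
                    !((a == !b) -> (b -> c)): α-rule — add (a == !b), !(b -> c).
                    !(b -> c): α-rule — add b, !c.
                    × closes — contains both b and !b.
              branch 2.1.2.2 (add !a):
                (d == ((a == !b) -> (b -> c))): β-rule — branch into d, ((a == !b) -> (b -> c))  //  !d, !((a == !b) -> (b -> c)).
                  branch 2.1.2.2.1 (add d, ((a == !b) -> (b -> c))):
                    ((a == !b) -> (b -> c)): β-rule — branch into !(a == !b)  //  (b -> c).
                      branch 2.1.2.2.1.1 (add !(a == !b)):
                        !(a == !b): β-rule — branch into a, !!b  //  !a, !b.
                          branch 2.1.2.2.1.1.1 (add a, !!b):
                            × closes — contains both a and !a.
                          branch 2.1.2.2.1.1.2 (add !a, !b):
                            ○ open, literals {a=0, b=0, d=1}.
                      branch 2.1.2.2.1.2 (add (b -> c)):
                        (b -> c): β-rule — branch into !b  //  c.
                          branch 2.1.2.2.1.2.1 (add !b):
                            ○ open, literals {a=0, b=0, d=1}.
                          branch 2.1.2.2.1.2.2 (add c):
                            ○ open, literals {a=0, b=0, c=1, d=1}.
                  branch 2.1.2.2.2 (add !d, !((a == !b) -> (b -> c))):
                    !((a == !b) -> (b -> c)): α-rule — add (a == !b), !(b -> c).
                    !(b -> c): α-rule — add b, !c.
                    × closes — contains both b and !b.
      branch 2.2 (add !!a, b):
        (a == a): β-rule — branch into a, a  //  !a, !a.
          branch 2.2.1 (add a, a):
            !(c && a): β-rule — branch into !c  //  !a.
              branch 2.2.1.1 (add !c):
                (d == ((a == !b) -> (b -> c))): β-rule — branch into d, ((a == !b) -> (b -> c))  //  !d, !((a == !b) -> (b -> c)).
                  branch 2.2.1.1.1 (add d, ((a == !b) -> (b -> c))):
                    ((a == !b) -> (b -> c)): β-rule — branch into !(a == !b)  //  (b -> c).
                      branch 2.2.1.1.1.1 (add !(a == !b)):
                        !(a == !b): β-rule — branch into a, !!b  //  !a, !b.
                          branch 2.2.1.1.1.1.1 (add a, !!b):
                            ○ open, literals {a=1, b=1, c=0, d=1}.
                          branch 2.2.1.1.1.1.2 (add !a, !b):
                            × closes — contains both a and !a.
                      branch 2.2.1.1.1.2 (add (b -> c)):
                        (b -> c): β-rule — branch into !b  //  c.
                          branch 2.2.1.1.1.2.1 (add !b):
                            × closes — contains both b and !b.
                          branch 2.2.1.1.1.2.2 (add c):
                            × closes — contains both c and !c.
                  branch 2.2.1.1.2 (add !d, !((a == !b) -> (b -> c))):
                    !((a == !b) -> (b -> c)): α-rule — add (a == !b), !(b -> c).
                    !(b -> c): α-rule — add b, !c.
                    (a == !b): β-rule — branch into a, !b  //  !a, !!b.
                      branch 2.2.1.1.2.1 (add a, !b):
                        × closes — contains both b and !b.
                      branch 2.2.1.1.2.2 (add !a, !!b):
                        × closes — contains both a and !a.
              branch 2.2.1.2 (add !a):
                × closes — contains both a and !a.
          branch 2.2.2 (add !a, !a):
            × closes — contains both a and !a.
16 branches closed, 7 open.
Each open branch fixes some atoms; the unmentioned ones are free. Counting distinct full assignments: branch {a=1, b=1, c=0, d=0} (none free) contributes 1 new; branch {a=0, b=0, c=0, d=1} (none free) contributes 1 new; branch {a=0, b=0, c=0, d=1} (none free) contributes 0 new; branch {a=0, b=0, d=1} (c) contributes 1 new; branch {a=0, b=0, d=1} (c) contributes 0 new; branch {a=0, b=0, c=1, d=1} (none free) contributes 0 new; branch {a=1, b=1, c=0, d=1} (none free) contributes 1 new. Total: 4.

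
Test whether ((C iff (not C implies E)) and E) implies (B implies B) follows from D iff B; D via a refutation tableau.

Yes

Initial set: {(D iff B); D; not (((C iff (not C implies E)) and E) implies (B implies B))}.
not (((C iff (not C implies E)) and E) implies (B implies B)): α-rule — add ((C iff (not C implies E)) and E), not (B implies B).
((C iff (not C implies E)) and E): α-rule — add (C iff (not C implies E)), E.
not (B implies B): α-rule — add B, not B.
× closes — contains both B and not B.
All 1 branch closes.
Every branch closed, so the premises entail the conclusion.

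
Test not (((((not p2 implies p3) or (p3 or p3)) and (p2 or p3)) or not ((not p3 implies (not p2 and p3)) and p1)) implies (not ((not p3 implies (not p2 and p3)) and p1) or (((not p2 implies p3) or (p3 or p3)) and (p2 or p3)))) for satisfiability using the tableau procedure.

Initial set: {T not (((((not p2 implies p3) or (p3 or p3)) and (p2 or p3)) or not ((not p3 implies (not p2 and p3)) and p1)) implies (not ((not p3 implies (not p2 and p3)) and p1) or (((not p2 implies p3) or (p3 or p3)) and (p2 or p3))))}.
T not (((((not p2 implies p3) or (p3 or p3)) and (p2 or p3)) or not ((not p3 implies (not p2 and p3)) and p1)) implies (not ((not p3 implies (not p2 and p3)) and p1) or (((not p2 implies p3) or (p3 or p3)) and (p2 or p3)))): α-rule — add T ((((not p2 implies p3) or (p3 or p3)) and (p2 or p3)) or not ((not p3 implies (not p2 and p3)) and p1)), F (not ((not p3 implies (not p2 and p3)) and p1) or (((not p2 implies p3) or (p3 or p3)) and (p2 or p3))).
F (not ((not p3 implies (not p2 and p3)) and p1) or (((not p2 implies p3) or (p3 or p3)) and (p2 or p3))): α-rule — add F not ((not p3 implies (not p2 and p3)) and p1), F (((not p2 implies p3) or (p3 or p3)) and (p2 or p3)).
F not ((not p3 implies (not p2 and p3)) and p1): α-rule — add T (not p3 implies (not p2 and p3)), T p1.
T ((((not p2 implies p3) or (p3 or p3)) and (p2 or p3)) or not ((not p3 implies (not p2 and p3)) and p1)): β-rule — branch into T (((not p2 implies p3) or (p3 or p3)) and (p2 or p3))  //  T not ((not p3 implies (not p2 and p3)) and p1).
  branch 1 (add T (((not p2 implies p3) or (p3 or p3)) and (p2 or p3))):
    T (((not p2 implies p3) or (p3 or p3)) and (p2 or p3)): α-rule — add T ((not p2 implies p3) or (p3 or p3)), T (p2 or p3).
    F (((not p2 implies p3) or (p3 or p3)) and (p2 or p3)): β-rule — branch into F ((not p2 implies p3) or (p3 or p3))  //  F (p2 or p3).
      branch 1.1 (add F ((not p2 implies p3) or (p3 or p3))):
        F ((not p2 implies p3) or (p3 or p3)): α-rule — add F (not p2 implies p3), F (p3 or p3).
        F (not p2 implies p3): α-rule — add T not p2, F p3.
        F (p3 or p3): α-rule — add F p3, F p3.
        T (not p3 implies (not p2 and p3)): β-rule — branch into F not p3  //  T (not p2 and p3).
          branch 1.1.1 (add F not p3):
            × closes — contains both p3 and not p3.
          branch 1.1.2 (add T (not p2 and p3)):
            T (not p2 and p3): α-rule — add T not p2, T p3.
            × closes — contains both p3 and not p3.
      branch 1.2 (add F (p2 or p3)):
        F (p2 or p3): α-rule — add F p2, F p3.
        T (not p3 implies (not p2 and p3)): β-rule — branch into F not p3  //  T (not p2 and p3).
          branch 1.2.1 (add F not p3):
            × closes — contains both p3 and not p3.
          branch 1.2.2 (add T (not p2 and p3)):
            T (not p2 and p3): α-rule — add T not p2, T p3.
            × closes — contains both p3 and not p3.
  branch 2 (add T not ((not p3 implies (not p2 and p3)) and p1)):
    F (((not p2 implies p3) or (p3 or p3)) and (p2 or p3)): β-rule — branch into F ((not p2 implies p3) or (p3 or p3))  //  F (p2 or p3).
      branch 2.1 (add F ((not p2 implies p3) or (p3 or p3))):
        F ((not p2 implies p3) or (p3 or p3)): α-rule — add F (not p2 implies p3), F (p3 or p3).
        F (not p2 implies p3): α-rule — add T not p2, F p3.
        F (p3 or p3): α-rule — add F p3, F p3.
        T (not p3 implies (not p2 and p3)): β-rule — branch into F not p3  //  T (not p2 and p3).
          branch 2.1.1 (add F not p3):
            × closes — contains both p3 and not p3.
          branch 2.1.2 (add T (not p2 and p3)):
            T (not p2 and p3): α-rule — add T not p2, T p3.
            × closes — contains both p3 and not p3.
      branch 2.2 (add F (p2 or p3)):
        F (p2 or p3): α-rule — add F p2, F p3.
        T (not p3 implies (not p2 and p3)): β-rule — branch into F not p3  //  T (not p2 and p3).
          branch 2.2.1 (add F not p3):
            × closes — contains both p3 and not p3.
          branch 2.2.2 (add T (not p2 and p3)):
            T (not p2 and p3): α-rule — add T not p2, T p3.
            × closes — contains both p3 and not p3.
All 8 branches close.
Every branch closed; the formula is unsatisfiable.

Unsatisfiable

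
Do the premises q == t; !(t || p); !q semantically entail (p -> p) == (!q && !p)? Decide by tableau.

Initial set: {(q == t); !(t || p); !q; !((p -> p) == (!q && !p))}.
!(t || p): α-rule — add !t, !p.
(q == t): β-rule — branch into q, t  //  !q, !t.
  branch 1 (add q, t):
    × closes — contains both q and !q.
  branch 2 (add !q, !t):
    !((p -> p) == (!q && !p)): β-rule — branch into (p -> p), !(!q && !p)  //  !(p -> p), (!q && !p).
      branch 2.1 (add (p -> p), !(!q && !p)):
        (p -> p): β-rule — branch into !p  //  p.
          branch 2.1.1 (add !p):
            !(!q && !p): β-rule — branch into !!q  //  !!p.
              branch 2.1.1.1 (add !!q):
                × closes — contains both q and !q.
              branch 2.1.1.2 (add !!p):
                × closes — contains both p and !p.
          branch 2.1.2 (add p):
            × closes — contains both p and !p.
      branch 2.2 (add !(p -> p), (!q && !p)):
        !(p -> p): α-rule — add p, !p.
        × closes — contains both p and !p.
All 5 branches close.
Every branch closed, so the premises entail the conclusion.

Yes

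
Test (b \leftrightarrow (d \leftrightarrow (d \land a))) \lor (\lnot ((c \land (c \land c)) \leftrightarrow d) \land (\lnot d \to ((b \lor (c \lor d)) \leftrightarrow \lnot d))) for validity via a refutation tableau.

Not valid

Assume the negation and expand:
Initial set: {\lnot ((b \leftrightarrow (d \leftrightarrow (d \land a))) \lor (\lnot ((c \land (c \land c)) \leftrightarrow d) \land (\lnot d \to ((b \lor (c \lor d)) \leftrightarrow \lnot d))))}.
\lnot ((b \leftrightarrow (d \leftrightarrow (d \land a))) \lor (\lnot ((c \land (c \land c)) \leftrightarrow d) \land (\lnot d \to ((b \lor (c \lor d)) \leftrightarrow \lnot d)))): α-rule — add \lnot (b \leftrightarrow (d \leftrightarrow (d \land a))), \lnot (\lnot ((c \land (c \land c)) \leftrightarrow d) \land (\lnot d \to ((b \lor (c \lor d)) \leftrightarrow \lnot d))).
\lnot (b \leftrightarrow (d \leftrightarrow (d \land a))): β-rule — branch into b, \lnot (d \leftrightarrow (d \land a))  //  \lnot b, (d \leftrightarrow (d \land a)).
  branch 1 (add b, \lnot (d \leftrightarrow (d \land a))):
    \lnot (\lnot ((c \land (c \land c)) \leftrightarrow d) \land (\lnot d \to ((b \lor (c \lor d)) \leftrightarrow \lnot d))): β-rule — branch into \lnot \lnot ((c \land (c \land c)) \leftrightarrow d)  //  \lnot (\lnot d \to ((b \lor (c \lor d)) \leftrightarrow \lnot d)).
      branch 1.1 (add \lnot \lnot ((c \land (c \land c)) \leftrightarrow d)):
        \lnot (d \leftrightarrow (d \land a)): β-rule — branch into d, \lnot (d \land a)  //  \lnot d, (d \land a).
          branch 1.1.1 (add d, \lnot (d \land a)):
            \lnot \lnot ((c \land (c \land c)) \leftrightarrow d): β-rule — branch into (c \land (c \land c)), d  //  \lnot (c \land (c \land c)), \lnot d.
              branch 1.1.1.1 (add (c \land (c \land c)), d):
                (c \land (c \land c)): α-rule — add c, (c \land c).
                (c \land c): α-rule — add c, c.
                \lnot (d \land a): β-rule — branch into \lnot d  //  \lnot a.
                  branch 1.1.1.1.1 (add \lnot d):
                    × closes — contains both d and \lnot d.
                  branch 1.1.1.1.2 (add \lnot a):
                    ○ open, literals {a=F, b=T, c=T, d=T}.
              branch 1.1.1.2 (add \lnot (c \land (c \land c)), \lnot d):
                × closes — contains both d and \lnot d.
          branch 1.1.2 (add \lnot d, (d \land a)):
            (d \land a): α-rule — add d, a.
            × closes — contains both d and \lnot d.
      branch 1.2 (add \lnot (\lnot d \to ((b \lor (c \lor d)) \leftrightarrow \lnot d))):
        \lnot (\lnot d \to ((b \lor (c \lor d)) \leftrightarrow \lnot d)): α-rule — add \lnot d, \lnot ((b \lor (c \lor d)) \leftrightarrow \lnot d).
        \lnot (d \leftrightarrow (d \land a)): β-rule — branch into d, \lnot (d \land a)  //  \lnot d, (d \land a).
          branch 1.2.1 (add d, \lnot (d \land a)):
            × closes — contains both d and \lnot d.
          branch 1.2.2 (add \lnot d, (d \land a)):
            (d \land a): α-rule — add d, a.
            × closes — contains both d and \lnot d.
  branch 2 (add \lnot b, (d \leftrightarrow (d \land a))):
    \lnot (\lnot ((c \land (c \land c)) \leftrightarrow d) \land (\lnot d \to ((b \lor (c \lor d)) \leftrightarrow \lnot d))): β-rule — branch into \lnot \lnot ((c \land (c \land c)) \leftrightarrow d)  //  \lnot (\lnot d \to ((b \lor (c \lor d)) \leftrightarrow \lnot d)).
      branch 2.1 (add \lnot \lnot ((c \land (c \land c)) \leftrightarrow d)):
        (d \leftrightarrow (d \land a)): β-rule — branch into d, (d \land a)  //  \lnot d, \lnot (d \land a).
          branch 2.1.1 (add d, (d \land a)):
            (d \land a): α-rule — add d, a.
            \lnot \lnot ((c \land (c \land c)) \leftrightarrow d): β-rule — branch into (c \land (c \land c)), d  //  \lnot (c \land (c \land c)), \lnot d.
              branch 2.1.1.1 (add (c \land (c \land c)), d):
                (c \land (c \land c)): α-rule — add c, (c \land c).
                (c \land c): α-rule — add c, c.
                ○ open, literals {a=T, b=F, c=T, d=T}.
              branch 2.1.1.2 (add \lnot (c \land (c \land c)), \lnot d):
                × closes — contains both d and \lnot d.
          branch 2.1.2 (add \lnot d, \lnot (d \land a)):
            \lnot \lnot ((c \land (c \land c)) \leftrightarrow d): β-rule — branch into (c \land (c \land c)), d  //  \lnot (c \land (c \land c)), \lnot d.
              branch 2.1.2.1 (add (c \land (c \land c)), d):
                × closes — contains both d and \lnot d.
              branch 2.1.2.2 (add \lnot (c \land (c \land c)), \lnot d):
                \lnot (d \land a): β-rule — branch into \lnot d  //  \lnot a.
                  branch 2.1.2.2.1 (add \lnot d):
                    \lnot (c \land (c \land c)): β-rule — branch into \lnot c  //  \lnot (c \land c).
                      branch 2.1.2.2.1.1 (add \lnot c):
                        ○ open, literals {b=F, c=F, d=F}.
                      branch 2.1.2.2.1.2 (add \lnot (c \land c)):
                        \lnot (c \land c): β-rule — branch into \lnot c  //  \lnot c.
                          branch 2.1.2.2.1.2.1 (add \lnot c):
                            ○ open, literals {b=F, c=F, d=F}.
                          branch 2.1.2.2.1.2.2 (add \lnot c):
                            ○ open, literals {b=F, c=F, d=F}.
                  branch 2.1.2.2.2 (add \lnot a):
                    \lnot (c \land (c \land c)): β-rule — branch into \lnot c  //  \lnot (c \land c).
                      branch 2.1.2.2.2.1 (add \lnot c):
                        ○ open, literals {a=F, b=F, c=F, d=F}.
                      branch 2.1.2.2.2.2 (add \lnot (c \land c)):
                        \lnot (c \land c): β-rule — branch into \lnot c  //  \lnot c.
                          branch 2.1.2.2.2.2.1 (add \lnot c):
                            ○ open, literals {a=F, b=F, c=F, d=F}.
                          branch 2.1.2.2.2.2.2 (add \lnot c):
                            ○ open, literals {a=F, b=F, c=F, d=F}.
      branch 2.2 (add \lnot (\lnot d \to ((b \lor (c \lor d)) \leftrightarrow \lnot d))):
        \lnot (\lnot d \to ((b \lor (c \lor d)) \leftrightarrow \lnot d)): α-rule — add \lnot d, \lnot ((b \lor (c \lor d)) \leftrightarrow \lnot d).
        (d \leftrightarrow (d \land a)): β-rule — branch into d, (d \land a)  //  \lnot d, \lnot (d \land a).
          branch 2.2.1 (add d, (d \land a)):
            × closes — contains both d and \lnot d.
          branch 2.2.2 (add \lnot d, \lnot (d \land a)):
            \lnot ((b \lor (c \lor d)) \leftrightarrow \lnot d): β-rule — branch into (b \lor (c \lor d)), \lnot \lnot d  //  \lnot (b \lor (c \lor d)), \lnot d.
              branch 2.2.2.1 (add (b \lor (c \lor d)), \lnot \lnot d):
                × closes — contains both d and \lnot d.
              branch 2.2.2.2 (add \lnot (b \lor (c \lor d)), \lnot d):
                \lnot (b \lor (c \lor d)): α-rule — add \lnot b, \lnot (c \lor d).
                \lnot (c \lor d): α-rule — add \lnot c, \lnot d.
                \lnot (d \land a): β-rule — branch into \lnot d  //  \lnot a.
                  branch 2.2.2.2.1 (add \lnot d):
                    ○ open, literals {b=F, c=F, d=F}.
                  branch 2.2.2.2.2 (add \lnot a):
                    ○ open, literals {a=F, b=F, c=F, d=F}.
9 branches closed, 10 open.
An open branch gives a countermodel: a=F, b=T, c=T, d=T (unmentioned atoms arbitrary); under it the original formula is false.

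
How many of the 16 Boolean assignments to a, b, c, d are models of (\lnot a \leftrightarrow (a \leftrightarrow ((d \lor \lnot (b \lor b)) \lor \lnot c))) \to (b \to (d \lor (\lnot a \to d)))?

15

Initial set: {((\lnot a \leftrightarrow (a \leftrightarrow ((d \lor \lnot (b \lor b)) \lor \lnot c))) \to (b \to (d \lor (\lnot a \to d))))}.
((\lnot a \leftrightarrow (a \leftrightarrow ((d \lor \lnot (b \lor b)) \lor \lnot c))) \to (b \to (d \lor (\lnot a \to d)))): β-rule — branch into \lnot (\lnot a \leftrightarrow (a \leftrightarrow ((d \lor \lnot (b \lor b)) \lor \lnot c)))  //  (b \to (d \lor (\lnot a \to d))).
  branch 1 (add \lnot (\lnot a \leftrightarrow (a \leftrightarrow ((d \lor \lnot (b \lor b)) \lor \lnot c)))):
    \lnot (\lnot a \leftrightarrow (a \leftrightarrow ((d \lor \lnot (b \lor b)) \lor \lnot c))): β-rule — branch into \lnot a, \lnot (a \leftrightarrow ((d \lor \lnot (b \lor b)) \lor \lnot c))  //  \lnot \lnot a, (a \leftrightarrow ((d \lor \lnot (b \lor b)) \lor \lnot c)).
      branch 1.1 (add \lnot a, \lnot (a \leftrightarrow ((d \lor \lnot (b \lor b)) \lor \lnot c))):
        \lnot (a \leftrightarrow ((d \lor \lnot (b \lor b)) \lor \lnot c)): β-rule — branch into a, \lnot ((d \lor \lnot (b \lor b)) \lor \lnot c)  //  \lnot a, ((d \lor \lnot (b \lor b)) \lor \lnot c).
          branch 1.1.1 (add a, \lnot ((d \lor \lnot (b \lor b)) \lor \lnot c)):
            × closes — contains both a and \lnot a.
          branch 1.1.2 (add \lnot a, ((d \lor \lnot (b \lor b)) \lor \lnot c)):
            ((d \lor \lnot (b \lor b)) \lor \lnot c): β-rule — branch into (d \lor \lnot (b \lor b))  //  \lnot c.
              branch 1.1.2.1 (add (d \lor \lnot (b \lor b))):
                (d \lor \lnot (b \lor b)): β-rule — branch into d  //  \lnot (b \lor b).
                  branch 1.1.2.1.1 (add d):
                    ○ open, literals {a=0, d=1}.
                  branch 1.1.2.1.2 (add \lnot (b \lor b)):
                    \lnot (b \lor b): α-rule — add \lnot b, \lnot b.
                    ○ open, literals {a=0, b=0}.
              branch 1.1.2.2 (add \lnot c):
                ○ open, literals {a=0, c=0}.
      branch 1.2 (add \lnot \lnot a, (a \leftrightarrow ((d \lor \lnot (b \lor b)) \lor \lnot c))):
        (a \leftrightarrow ((d \lor \lnot (b \lor b)) \lor \lnot c)): β-rule — branch into a, ((d \lor \lnot (b \lor b)) \lor \lnot c)  //  \lnot a, \lnot ((d \lor \lnot (b \lor b)) \lor \lnot c).
          branch 1.2.1 (add a, ((d \lor \lnot (b \lor b)) \lor \lnot c)):
            ((d \lor \lnot (b \lor b)) \lor \lnot c): β-rule — branch into (d \lor \lnot (b \lor b))  //  \lnot c.
              branch 1.2.1.1 (add (d \lor \lnot (b \lor b))):
                (d \lor \lnot (b \lor b)): β-rule — branch into d  //  \lnot (b \lor b).
                  branch 1.2.1.1.1 (add d):
                    ○ open, literals {a=1, d=1}.
                  branch 1.2.1.1.2 (add \lnot (b \lor b)):
                    \lnot (b \lor b): α-rule — add \lnot b, \lnot b.
                    ○ open, literals {a=1, b=0}.
              branch 1.2.1.2 (add \lnot c):
                ○ open, literals {a=1, c=0}.
          branch 1.2.2 (add \lnot a, \lnot ((d \lor \lnot (b \lor b)) \lor \lnot c)):
            × closes — contains both a and \lnot a.
  branch 2 (add (b \to (d \lor (\lnot a \to d)))):
    (b \to (d \lor (\lnot a \to d))): β-rule — branch into \lnot b  //  (d \lor (\lnot a \to d)).
      branch 2.1 (add \lnot b):
        ○ open, literals {b=0}.
      branch 2.2 (add (d \lor (\lnot a \to d))):
        (d \lor (\lnot a \to d)): β-rule — branch into d  //  (\lnot a \to d).
          branch 2.2.1 (add d):
            ○ open, literals {d=1}.
          branch 2.2.2 (add (\lnot a \to d)):
            (\lnot a \to d): β-rule — branch into \lnot \lnot a  //  d.
              branch 2.2.2.1 (add \lnot \lnot a):
                ○ open, literals {a=1}.
              branch 2.2.2.2 (add d):
                ○ open, literals {d=1}.
2 branches closed, 10 open.
Each open branch fixes some atoms; the unmentioned ones are free. Counting distinct full assignments: branch {a=0, d=1} (b, c) contributes 4 new; branch {a=0, b=0} (c, d) contributes 2 new; branch {a=0, c=0} (b, d) contributes 1 new; branch {a=1, d=1} (b, c) contributes 4 new; branch {a=1, b=0} (c, d) contributes 2 new; branch {a=1, c=0} (b, d) contributes 1 new; branch {b=0} (a, c, d) contributes 0 new; branch {d=1} (a, b, c) contributes 0 new; branch {a=1} (b, c, d) contributes 1 new; branch {d=1} (a, b, c) contributes 0 new. Total: 15.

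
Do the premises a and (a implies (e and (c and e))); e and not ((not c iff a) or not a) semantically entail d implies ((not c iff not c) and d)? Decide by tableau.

Yes

Initial set: {(a and (a implies (e and (c and e)))); (e and not ((not c iff a) or not a)); not (d implies ((not c iff not c) and d))}.
(a and (a implies (e and (c and e)))): α-rule — add a, (a implies (e and (c and e))).
(e and not ((not c iff a) or not a)): α-rule — add e, not ((not c iff a) or not a).
not (d implies ((not c iff not c) and d)): α-rule — add d, not ((not c iff not c) and d).
not ((not c iff a) or not a): α-rule — add not (not c iff a), not not a.
(a implies (e and (c and e))): β-rule — branch into not a  //  (e and (c and e)).
  branch 1 (add not a):
    × closes — contains both a and not a.
  branch 2 (add (e and (c and e))):
    (e and (c and e)): α-rule — add e, (c and e).
    (c and e): α-rule — add c, e.
    not ((not c iff not c) and d): β-rule — branch into not (not c iff not c)  //  not d.
      branch 2.1 (add not (not c iff not c)):
        not (not c iff a): β-rule — branch into not c, not a  //  not not c, a.
          branch 2.1.1 (add not c, not a):
            × closes — contains both c and not c.
          branch 2.1.2 (add not not c, a):
            not (not c iff not c): β-rule — branch into not c, not not c  //  not not c, not c.
              branch 2.1.2.1 (add not c, not not c):
                × closes — contains both c and not c.
              branch 2.1.2.2 (add not not c, not c):
                × closes — contains both c and not c.
      branch 2.2 (add not d):
        × closes — contains both d and not d.
All 5 branches close.
Every branch closed, so the premises entail the conclusion.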